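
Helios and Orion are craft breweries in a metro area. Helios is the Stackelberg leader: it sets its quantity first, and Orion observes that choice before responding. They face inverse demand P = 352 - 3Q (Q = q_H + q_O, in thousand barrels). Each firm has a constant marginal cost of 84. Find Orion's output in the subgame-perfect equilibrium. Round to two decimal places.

22.33

The follower Orion best-responds to any q_H: π_O = (352 - 3Q)q_O - 84q_O.
Setting the follower's marginal profit to zero, 268 - 3q_H - 6q_O = 0, i.e. q_O = (268 - 3q_H)/6.
Helios substitutes q_O(q_H) into its own profit: π_H = q_H(352 - 3q_H - (268 - 3q_H)/2) - 84q_H = (218 - (3/2)q_H)q_H - 84q_H.
Leader FOC: 134 - 3q_H = 0, so q_H = 134/3.
Then q_O = (268 - 3·(134/3))/6 = 67/3.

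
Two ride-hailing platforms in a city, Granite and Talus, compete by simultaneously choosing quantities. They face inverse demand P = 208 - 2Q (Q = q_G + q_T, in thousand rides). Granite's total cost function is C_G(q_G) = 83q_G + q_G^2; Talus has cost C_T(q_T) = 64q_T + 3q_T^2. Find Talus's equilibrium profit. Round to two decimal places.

601.08

Granite's profit: π_G = (208 - 2Q)q_G - (83q_G + q_G²). Setting ∂π_G/∂q_G = 0: 125 - 6q_G - 2(q_T) = 0.
Talus's first-order condition: 144 - 10q_T - 2(q_G) = 0.
Best responses: q_G = (125 - 2q_T)/6, q_T = (144 - 2q_G)/10.
Solving the pair: q_G = 481/28, q_T = 307/28.
Price P = 208 - 2·(197/7) = 1062/7.
Talus's profit: (1062/7)·(307/28) - 64·(307/28) - 3(307/28)² = 601.0778.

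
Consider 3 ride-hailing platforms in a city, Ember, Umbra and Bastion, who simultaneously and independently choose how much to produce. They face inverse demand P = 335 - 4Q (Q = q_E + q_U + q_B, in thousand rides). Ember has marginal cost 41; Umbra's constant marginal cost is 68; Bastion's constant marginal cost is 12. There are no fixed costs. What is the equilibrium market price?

Ember's profit: π_E = (335 - 4Q)q_E - (41q_E). Setting ∂π_E/∂q_E = 0: 294 - 8q_E - 4(q_U + q_B) = 0.
Umbra's profit: π_U = (335 - 4Q)q_U - (68q_U). Setting ∂π_U/∂q_U = 0: 267 - 8q_U - 4(q_E + q_B) = 0.
Bastion's first-order condition: 323 - 8q_B - 4(q_E + q_U) = 0.
Adding the 3 first-order conditions: 884 − 16Q = 0, so Q = 221/4.
Back-substituting: q_E = (294 − 221)/4 = 73/4, q_U = (267 − 221)/4 = 23/2, q_B = (323 − 221)/4 = 51/2.
Total output Q = 221/4, so price P = 335 - 4·(221/4) = 114.

114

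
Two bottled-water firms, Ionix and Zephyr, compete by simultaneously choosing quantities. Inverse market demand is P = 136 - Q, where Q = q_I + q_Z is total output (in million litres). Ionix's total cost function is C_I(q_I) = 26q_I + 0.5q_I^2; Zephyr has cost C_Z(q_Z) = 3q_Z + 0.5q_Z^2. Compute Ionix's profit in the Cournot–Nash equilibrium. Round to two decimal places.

Ionix's profit: π_I = (136 - Q)q_I - (26q_I + (1/2)q_I²). Setting ∂π_I/∂q_I = 0: 110 - 3q_I - (q_Z) = 0.
Zephyr's first-order condition: 133 - 3q_Z - (q_I) = 0.
Best responses: q_I = (110 - q_Z)/3, q_Z = (133 - q_I)/3.
Substituting one into the other gives q_I = 197/8 and q_Z = 289/8.
Price P = 136 - 243/4 = 301/4.
Ionix's profit: (301/4)·(197/8) - 26·(197/8) - (1/2)(197/8)² = 909.5859.

909.59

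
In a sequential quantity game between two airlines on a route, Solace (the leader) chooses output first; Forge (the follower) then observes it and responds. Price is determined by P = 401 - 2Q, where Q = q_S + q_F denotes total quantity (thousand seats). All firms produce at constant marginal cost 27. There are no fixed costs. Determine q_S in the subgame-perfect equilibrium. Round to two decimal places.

The follower Forge best-responds to any q_S: π_F = (401 - 2Q)q_F - 27q_F.
∂π_F/∂q_F = 374 - 2q_S - 4q_F = 0 gives the reaction function q_F = (374 - 2q_S)/4.
The leader anticipates this reaction. Substituting into P = 401 - 2Q gives P = 214 - q_S, so π_S = (214 - q_S)q_S - 27q_S.
The leader's first-order condition 187 - 2q_S = 0 yields q_S = 187/2.
Then q_F = (374 - 2·(187/2))/4 = 187/4.

93.50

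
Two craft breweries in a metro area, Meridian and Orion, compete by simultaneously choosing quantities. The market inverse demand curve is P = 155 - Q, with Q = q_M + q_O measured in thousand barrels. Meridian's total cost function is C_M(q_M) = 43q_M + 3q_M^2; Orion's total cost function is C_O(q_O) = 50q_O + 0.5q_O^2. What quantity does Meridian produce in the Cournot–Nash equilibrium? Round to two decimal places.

10.04

Meridian's profit: π_M = (155 - Q)q_M - (43q_M + 3q_M²). Setting ∂π_M/∂q_M = 0: 112 - 8q_M - (q_O) = 0.
Orion's profit: π_O = (155 - Q)q_O - (50q_O + (1/2)q_O²). Setting ∂π_O/∂q_O = 0: 105 - 3q_O - (q_M) = 0.
Best responses: q_M = (112 - q_O)/8, q_O = (105 - q_M)/3.
Substituting one into the other gives q_M = 231/23 and q_O = 728/23.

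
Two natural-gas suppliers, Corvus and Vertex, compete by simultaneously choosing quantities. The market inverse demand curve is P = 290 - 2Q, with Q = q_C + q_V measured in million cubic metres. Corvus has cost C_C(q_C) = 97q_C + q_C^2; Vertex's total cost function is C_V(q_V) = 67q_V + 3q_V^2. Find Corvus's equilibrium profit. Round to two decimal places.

2106.75

Corvus's profit: π_C = (290 - 2Q)q_C - (97q_C + q_C²). Setting ∂π_C/∂q_C = 0: 193 - 6q_C - 2(q_V) = 0.
Vertex's first-order condition: 223 - 10q_V - 2(q_C) = 0.
So q_C = (193 - 2q_V)/6 and q_V = (223 - 2q_C)/10.
Substituting one into the other gives q_C = 53/2 and q_V = 17.
Price P = 290 - 2·(87/2) = 203.
Corvus's profit: 203·(53/2) - 97·(53/2) - (53/2)² = 2106.7500.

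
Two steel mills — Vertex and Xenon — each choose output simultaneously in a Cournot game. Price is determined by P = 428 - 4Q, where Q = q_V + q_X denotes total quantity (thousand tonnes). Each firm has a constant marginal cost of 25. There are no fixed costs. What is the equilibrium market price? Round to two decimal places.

Each firm earns π_i = (428 - 4Q)q_i - 25q_i.
Setting ∂π_i/∂q_i = 0 with rivals' quantities fixed: 403 - 8q_i - 4q_j = 0.
With identical firms every q_j equals q_i, so q_j = q_i and 403 = 12q_i, giving q_i = 403/12.
Total output Q = 403/6, so price P = 428 - 4·(403/6) = 478/3.

159.33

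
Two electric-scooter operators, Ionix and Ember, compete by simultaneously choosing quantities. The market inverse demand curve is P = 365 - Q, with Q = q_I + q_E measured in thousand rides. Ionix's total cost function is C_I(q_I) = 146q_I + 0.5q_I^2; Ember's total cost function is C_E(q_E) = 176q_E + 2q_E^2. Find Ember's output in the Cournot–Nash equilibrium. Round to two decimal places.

20.47

Ionix's profit: π_I = (365 - Q)q_I - (146q_I + (1/2)q_I²). Setting ∂π_I/∂q_I = 0: 219 - 3q_I - (q_E) = 0.
Ember's first-order condition: 189 - 6q_E - (q_I) = 0.
So q_I = (219 - q_E)/3 and q_E = (189 - q_I)/6.
Solving the pair: q_I = 1125/17, q_E = 348/17.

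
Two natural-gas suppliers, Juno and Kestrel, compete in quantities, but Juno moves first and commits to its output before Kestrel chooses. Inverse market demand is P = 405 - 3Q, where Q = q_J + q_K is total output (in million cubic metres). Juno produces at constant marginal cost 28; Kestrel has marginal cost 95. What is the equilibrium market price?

The follower Kestrel best-responds to any q_J: π_K = (405 - 3Q)q_K - 95q_K.
∂π_K/∂q_K = 310 - 3q_J - 6q_K = 0 gives the reaction function q_K = (310 - 3q_J)/6.
The leader anticipates this reaction. Substituting into P = 405 - 3Q gives P = 250 - (3/2)q_J, so π_J = (250 - (3/2)q_J)q_J - 28q_J.
The leader's first-order condition 222 - 3q_J = 0 yields q_J = 74.
Then q_K = (310 - 3·74)/6 = 44/3.
Total output Q = 266/3, so price P = 405 - 3·(266/3) = 139.

139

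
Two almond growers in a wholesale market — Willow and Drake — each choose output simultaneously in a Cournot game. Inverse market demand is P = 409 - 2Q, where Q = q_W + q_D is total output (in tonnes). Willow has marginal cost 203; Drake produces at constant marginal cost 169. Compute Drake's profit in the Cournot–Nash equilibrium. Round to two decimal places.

4170.89

Willow's profit: π_W = (409 - 2Q)q_W - (203q_W). Setting ∂π_W/∂q_W = 0: 206 - 4q_W - 2(q_D) = 0.
Drake's profit: π_D = (409 - 2Q)q_D - (169q_D). Setting ∂π_D/∂q_D = 0: 240 - 4q_D - 2(q_W) = 0.
Rearranging gives the reaction functions q_W = (206 - 2q_D)/4 and q_D = (240 - 2q_W)/4.
Substituting one into the other gives q_W = 86/3 and q_D = 137/3.
Price P = 409 - 2·(223/3) = 781/3.
Drake's profit: (781/3 - 169)·(137/3) = 4170.8889.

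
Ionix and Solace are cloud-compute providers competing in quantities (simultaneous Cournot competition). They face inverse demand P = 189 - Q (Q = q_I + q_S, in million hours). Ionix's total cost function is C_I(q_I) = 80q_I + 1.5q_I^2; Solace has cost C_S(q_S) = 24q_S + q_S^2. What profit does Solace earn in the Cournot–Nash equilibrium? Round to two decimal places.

Ionix's profit: π_I = (189 - Q)q_I - (80q_I + (3/2)q_I²). Setting ∂π_I/∂q_I = 0: 109 - 5q_I - (q_S) = 0.
Solace's first-order condition: 165 - 4q_S - (q_I) = 0.
Best responses: q_I = (109 - q_S)/5, q_S = (165 - q_I)/4.
Substituting one into the other gives q_I = 271/19 and q_S = 716/19.
Price P = 189 - 987/19 = 137.0526.
Solace's profit: 137.0526·(716/19) - 24·(716/19) - (716/19)² = 2840.1994.

2840.20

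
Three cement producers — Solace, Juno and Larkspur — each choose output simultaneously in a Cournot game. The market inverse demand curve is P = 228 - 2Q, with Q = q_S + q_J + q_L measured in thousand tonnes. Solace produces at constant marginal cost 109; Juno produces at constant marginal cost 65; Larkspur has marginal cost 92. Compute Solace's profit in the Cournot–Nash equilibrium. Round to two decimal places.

105.13

Solace's profit: π_S = (228 - 2Q)q_S - (109q_S). Setting ∂π_S/∂q_S = 0: 119 - 4q_S - 2(q_J + q_L) = 0.
Juno's first-order condition: 163 - 4q_J - 2(q_S + q_L) = 0.
Larkspur's profit: π_L = (228 - 2Q)q_L - (92q_L). Setting ∂π_L/∂q_L = 0: 136 - 4q_L - 2(q_S + q_J) = 0.
Adding the 3 first-order conditions: 418 − 8Q = 0, so Q = 209/4.
Back-substituting: q_S = (119 − 209/2)/2 = 29/4, q_J = (163 − 209/2)/2 = 117/4, q_L = (136 − 209/2)/2 = 63/4.
Price P = 228 - 2·(209/4) = 247/2.
Solace's profit: (247/2 - 109)·(29/4) = 841/8.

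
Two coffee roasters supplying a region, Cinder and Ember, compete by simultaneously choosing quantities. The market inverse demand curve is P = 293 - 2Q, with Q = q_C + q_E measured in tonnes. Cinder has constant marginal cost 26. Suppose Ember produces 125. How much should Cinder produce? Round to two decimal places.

With the rival's output fixed at 125, Cinder's profit is π_C = (293 - 2·125 - 2q_C)q_C - (26q_C) = (43 - 2q_C)q_C - (26q_C).
∂π_C/∂q_C = 17 - 4q_C = 0, so q_C = 17/4.

4.25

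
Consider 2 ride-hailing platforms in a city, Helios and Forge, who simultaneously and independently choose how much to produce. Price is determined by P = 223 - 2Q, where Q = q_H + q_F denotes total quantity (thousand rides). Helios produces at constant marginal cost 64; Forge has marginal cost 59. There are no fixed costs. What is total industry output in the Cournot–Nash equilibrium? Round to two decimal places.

53.83

Helios's profit: π_H = (223 - 2Q)q_H - (64q_H). Setting ∂π_H/∂q_H = 0: 159 - 4q_H - 2(q_F) = 0.
Forge's first-order condition: 164 - 4q_F - 2(q_H) = 0.
Best responses: q_H = (159 - 2q_F)/4, q_F = (164 - 2q_H)/4.
Substituting one into the other gives q_H = 77/3 and q_F = 169/6.
Total output Q = 77/3 + 169/6 = 323/6.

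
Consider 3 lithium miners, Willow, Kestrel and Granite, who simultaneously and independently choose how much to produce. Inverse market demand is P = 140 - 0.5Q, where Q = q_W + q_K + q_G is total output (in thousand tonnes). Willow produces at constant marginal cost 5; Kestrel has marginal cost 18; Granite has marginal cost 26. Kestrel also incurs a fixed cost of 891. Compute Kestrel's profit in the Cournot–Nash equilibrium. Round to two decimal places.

Willow's profit: π_W = (140 - 0.5Q)q_W - (5q_W). Setting ∂π_W/∂q_W = 0: 135 - q_W - (1/2)(q_K + q_G) = 0.
Kestrel's profit: π_K = (140 - 0.5Q)q_K - (18q_K). Setting ∂π_K/∂q_K = 0: 122 - q_K - (1/2)(q_W + q_G) = 0.
Granite's first-order condition: 114 - q_G - (1/2)(q_W + q_K) = 0.
Adding the 3 conditions: 371 − Q − Q = 0, i.e. Q = 371/2.
Back-substituting: q_W = (135 − 371/4)/(1/2) = 169/2, q_K = (122 − 371/4)/(1/2) = 117/2, q_G = (114 − 371/4)/(1/2) = 85/2.
Price P = 140 - (1/2)·(371/2) = 189/4.
Kestrel's profit: (189/4 - 18)·(117/2) - 891 = 820.1250.

820.13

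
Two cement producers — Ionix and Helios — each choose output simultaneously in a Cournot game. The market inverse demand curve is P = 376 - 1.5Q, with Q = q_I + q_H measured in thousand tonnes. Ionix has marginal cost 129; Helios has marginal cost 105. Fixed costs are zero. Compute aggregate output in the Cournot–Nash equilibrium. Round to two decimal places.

115.11

Ionix's profit: π_I = (376 - 1.5Q)q_I - (129q_I). Setting ∂π_I/∂q_I = 0: 247 - 3q_I - (3/2)(q_H) = 0.
Helios's profit: π_H = (376 - 1.5Q)q_H - (105q_H). Setting ∂π_H/∂q_H = 0: 271 - 3q_H - (3/2)(q_I) = 0.
So q_I = (247 - (3/2)q_H)/3 and q_H = (271 - (3/2)q_I)/3.
Solving the pair: q_I = 446/9, q_H = 590/9.
Total output Q = 446/9 + 590/9 = 1036/9.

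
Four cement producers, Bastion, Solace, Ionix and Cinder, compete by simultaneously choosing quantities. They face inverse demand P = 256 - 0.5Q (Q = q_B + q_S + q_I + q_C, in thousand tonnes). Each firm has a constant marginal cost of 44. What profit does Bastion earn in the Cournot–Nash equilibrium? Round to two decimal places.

Each firm earns π_i = (256 - 0.5Q)q_i - 44q_i.
First-order condition (treating rivals' output as given): 212 - q_i - (1/2)·Σ_{j≠i} q_j = 0.
With identical firms every q_j equals q_i, so Σ_{j≠i} q_j = 3q_i and 212 = (5/2)q_i, giving q_i = 424/5.
Price P = 256 - (1/2)·(1696/5) = 432/5.
Bastion's profit: (432/5 - 44)·(424/5) = 3595.5200.

3595.52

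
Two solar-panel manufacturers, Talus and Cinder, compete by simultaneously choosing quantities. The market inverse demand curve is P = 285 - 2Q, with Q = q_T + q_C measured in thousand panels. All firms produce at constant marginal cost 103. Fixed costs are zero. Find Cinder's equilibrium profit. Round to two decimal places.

1840.22

A representative firm's profit is π_i = q_i(285 - 2Q) - 103q_i.
First-order condition (treating rivals' output as given): 182 - 4q_i - 2q_j = 0.
By symmetry each firm produces the same amount; substituting q_j = q_i yields q_i = 182/6 = 91/3.
Price P = 285 - 2·(182/3) = 491/3.
Cinder's profit: (491/3 - 103)·(91/3) = 1840.2222.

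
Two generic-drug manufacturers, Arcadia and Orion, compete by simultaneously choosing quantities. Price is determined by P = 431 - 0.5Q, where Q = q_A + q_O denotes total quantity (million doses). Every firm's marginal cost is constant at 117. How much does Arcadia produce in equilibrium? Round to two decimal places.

Each firm earns π_i = (431 - 0.5Q)q_i - 117q_i.
Setting ∂π_i/∂q_i = 0 with rivals' quantities fixed: 314 - q_i - (1/2)q_j = 0.
With identical firms every q_j equals q_i, so q_j = q_i and 314 = (3/2)q_i, giving q_i = 628/3.

209.33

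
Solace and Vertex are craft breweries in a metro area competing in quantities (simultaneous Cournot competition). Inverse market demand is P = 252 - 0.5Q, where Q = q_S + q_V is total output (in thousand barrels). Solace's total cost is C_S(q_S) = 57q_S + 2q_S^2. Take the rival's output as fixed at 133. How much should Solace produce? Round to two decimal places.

25.70

With the rival's output fixed at 133, Solace's profit is π_S = (252 - (1/2)·133 - (1/2)q_S)q_S - (57q_S + 2q_S²) = (371/2 - (1/2)q_S)q_S - (57q_S + 2q_S²).
∂π_S/∂q_S = 257/2 - 5q_S = 0, so q_S = 257/10.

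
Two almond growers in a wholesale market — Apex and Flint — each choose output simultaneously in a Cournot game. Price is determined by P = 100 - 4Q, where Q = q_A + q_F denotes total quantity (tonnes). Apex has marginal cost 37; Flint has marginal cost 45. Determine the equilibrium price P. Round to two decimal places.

60.67

Apex's profit: π_A = (100 - 4Q)q_A - (37q_A). Setting ∂π_A/∂q_A = 0: 63 - 8q_A - 4(q_F) = 0.
Flint's first-order condition: 55 - 8q_F - 4(q_A) = 0.
Best responses: q_A = (63 - 4q_F)/8, q_F = (55 - 4q_A)/8.
Solving the pair: q_A = 71/12, q_F = 47/12.
Total output Q = 59/6, so price P = 100 - 4·(59/6) = 182/3.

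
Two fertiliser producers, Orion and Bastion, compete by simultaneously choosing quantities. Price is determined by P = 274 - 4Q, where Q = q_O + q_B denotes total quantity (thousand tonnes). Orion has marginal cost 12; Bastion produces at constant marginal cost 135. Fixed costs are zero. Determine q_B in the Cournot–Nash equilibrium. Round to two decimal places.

1.33

Orion's profit: π_O = (274 - 4Q)q_O - (12q_O). Setting ∂π_O/∂q_O = 0: 262 - 8q_O - 4(q_B) = 0.
Bastion's first-order condition: 139 - 8q_B - 4(q_O) = 0.
So q_O = (262 - 4q_B)/8 and q_B = (139 - 4q_O)/8.
Solving the pair: q_O = 385/12, q_B = 4/3.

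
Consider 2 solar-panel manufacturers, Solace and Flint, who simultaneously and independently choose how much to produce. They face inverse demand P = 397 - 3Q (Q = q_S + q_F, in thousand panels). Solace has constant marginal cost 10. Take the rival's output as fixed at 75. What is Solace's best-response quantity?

With the rival's output fixed at 75, Solace's profit is π_S = (397 - 3·75 - 3q_S)q_S - (10q_S) = (172 - 3q_S)q_S - (10q_S).
∂π_S/∂q_S = 162 - 6q_S = 0, so q_S = 27.

27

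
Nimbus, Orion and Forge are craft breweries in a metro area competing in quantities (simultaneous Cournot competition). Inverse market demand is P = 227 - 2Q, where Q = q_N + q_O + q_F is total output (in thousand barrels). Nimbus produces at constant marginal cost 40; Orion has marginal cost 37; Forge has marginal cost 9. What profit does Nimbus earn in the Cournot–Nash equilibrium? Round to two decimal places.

731.53

Nimbus's profit: π_N = (227 - 2Q)q_N - (40q_N). Setting ∂π_N/∂q_N = 0: 187 - 4q_N - 2(q_O + q_F) = 0.
Orion's profit: π_O = (227 - 2Q)q_O - (37q_O). Setting ∂π_O/∂q_O = 0: 190 - 4q_O - 2(q_N + q_F) = 0.
Forge's profit: π_F = (227 - 2Q)q_F - (9q_F). Setting ∂π_F/∂q_F = 0: 218 - 4q_F - 2(q_N + q_O) = 0.
Summing all 3 equations gives 595 − 8Q = 0, hence Q = 595/8.
Back-substituting: q_N = (187 − 595/4)/2 = 153/8, q_O = (190 − 595/4)/2 = 165/8, q_F = (218 − 595/4)/2 = 277/8.
Price P = 227 - 2·(595/8) = 313/4.
Nimbus's profit: (313/4 - 40)·(153/8) = 731.5313.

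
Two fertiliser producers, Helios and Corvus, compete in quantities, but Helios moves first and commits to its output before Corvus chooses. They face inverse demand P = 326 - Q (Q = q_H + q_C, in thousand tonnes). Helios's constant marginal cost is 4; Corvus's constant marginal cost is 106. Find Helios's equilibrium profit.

22472

The follower Corvus best-responds to any q_H: π_C = (326 - Q)q_C - 106q_C.
∂π_C/∂q_C = 220 - q_H - 2q_C = 0 gives the reaction function q_C = (220 - q_H)/2.
The leader anticipates this reaction. Substituting into P = 326 - Q gives P = 216 - (1/2)q_H, so π_H = (216 - (1/2)q_H)q_H - 4q_H.
Leader FOC: 212 - q_H = 0, so q_H = 212.
Then q_C = (220 - 212)/2 = 4.
Price P = 326 - 216 = 110.
Helios's profit: (110 - 4)·212 = 22472.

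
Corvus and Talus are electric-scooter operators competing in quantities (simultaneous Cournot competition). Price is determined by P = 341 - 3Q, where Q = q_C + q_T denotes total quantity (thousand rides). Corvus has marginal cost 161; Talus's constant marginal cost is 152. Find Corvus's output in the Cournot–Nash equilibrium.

19

Corvus's profit: π_C = (341 - 3Q)q_C - (161q_C). Setting ∂π_C/∂q_C = 0: 180 - 6q_C - 3(q_T) = 0.
Talus's profit: π_T = (341 - 3Q)q_T - (152q_T). Setting ∂π_T/∂q_T = 0: 189 - 6q_T - 3(q_C) = 0.
Rearranging gives the reaction functions q_C = (180 - 3q_T)/6 and q_T = (189 - 3q_C)/6.
Substituting one into the other gives q_C = 19 and q_T = 22.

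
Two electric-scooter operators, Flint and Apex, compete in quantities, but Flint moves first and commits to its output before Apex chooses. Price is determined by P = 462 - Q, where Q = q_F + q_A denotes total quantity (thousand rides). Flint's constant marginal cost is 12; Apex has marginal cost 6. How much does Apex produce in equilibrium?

Solve by backward induction. Given q_F, the follower Apex maximises π_A = (462 - q_F - q_A)q_A - 6q_A.
Follower FOC: 456 - q_F - 2q_A = 0, so q_A(q_F) = (456 - q_F)/2.
Flint substitutes q_A(q_F) into its own profit: π_F = q_F(462 - q_F - (456 - q_F)/2) - 12q_F = (234 - (1/2)q_F)q_F - 12q_F.
Leader FOC: 222 - q_F = 0, so q_F = 222.
Then q_A = (456 - 222)/2 = 117.

117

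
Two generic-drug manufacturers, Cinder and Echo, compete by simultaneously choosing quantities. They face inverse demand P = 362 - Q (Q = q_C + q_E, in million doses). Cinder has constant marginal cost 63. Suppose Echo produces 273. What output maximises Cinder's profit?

With the rival's output fixed at 273, Cinder's profit is π_C = (362 - 273 - q_C)q_C - (63q_C) = (89 - q_C)q_C - (63q_C).
∂π_C/∂q_C = 26 - 2q_C = 0, so q_C = 13.

13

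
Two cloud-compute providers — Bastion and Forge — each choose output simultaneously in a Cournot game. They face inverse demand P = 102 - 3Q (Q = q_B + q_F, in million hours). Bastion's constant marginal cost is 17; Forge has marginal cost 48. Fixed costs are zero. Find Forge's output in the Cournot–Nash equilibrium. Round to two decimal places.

2.56

Bastion's profit: π_B = (102 - 3Q)q_B - (17q_B). Setting ∂π_B/∂q_B = 0: 85 - 6q_B - 3(q_F) = 0.
Forge's profit: π_F = (102 - 3Q)q_F - (48q_F). Setting ∂π_F/∂q_F = 0: 54 - 6q_F - 3(q_B) = 0.
Rearranging gives the reaction functions q_B = (85 - 3q_F)/6 and q_F = (54 - 3q_B)/6.
Solving the pair: q_B = 116/9, q_F = 23/9.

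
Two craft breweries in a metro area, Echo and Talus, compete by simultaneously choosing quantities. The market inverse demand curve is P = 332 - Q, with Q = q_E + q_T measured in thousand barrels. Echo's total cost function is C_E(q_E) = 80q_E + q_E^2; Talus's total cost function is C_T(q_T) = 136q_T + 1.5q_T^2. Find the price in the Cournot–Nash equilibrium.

248

Echo's profit: π_E = (332 - Q)q_E - (80q_E + q_E²). Setting ∂π_E/∂q_E = 0: 252 - 4q_E - (q_T) = 0.
Talus's profit: π_T = (332 - Q)q_T - (136q_T + (3/2)q_T²). Setting ∂π_T/∂q_T = 0: 196 - 5q_T - (q_E) = 0.
So q_E = (252 - q_T)/4 and q_T = (196 - q_E)/5.
Substituting one into the other gives q_E = 56 and q_T = 28.
Total output Q = 84, so price P = 332 - 84 = 248.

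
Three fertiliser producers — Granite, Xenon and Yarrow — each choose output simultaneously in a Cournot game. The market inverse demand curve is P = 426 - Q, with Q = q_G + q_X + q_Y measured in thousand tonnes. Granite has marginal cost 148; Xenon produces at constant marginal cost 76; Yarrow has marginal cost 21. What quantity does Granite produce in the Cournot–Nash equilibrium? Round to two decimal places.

19.75

Granite's profit: π_G = (426 - Q)q_G - (148q_G). Setting ∂π_G/∂q_G = 0: 278 - 2q_G - (q_X + q_Y) = 0.
Xenon's profit: π_X = (426 - Q)q_X - (76q_X). Setting ∂π_X/∂q_X = 0: 350 - 2q_X - (q_G + q_Y) = 0.
Yarrow's profit: π_Y = (426 - Q)q_Y - (21q_Y). Setting ∂π_Y/∂q_Y = 0: 405 - 2q_Y - (q_G + q_X) = 0.
Adding the 3 first-order conditions: 1033 − 4Q = 0, so Q = 1033/4.
Back-substituting: q_G = (278 − 1033/4) = 79/4, q_X = (350 − 1033/4) = 367/4, q_Y = (405 − 1033/4) = 587/4.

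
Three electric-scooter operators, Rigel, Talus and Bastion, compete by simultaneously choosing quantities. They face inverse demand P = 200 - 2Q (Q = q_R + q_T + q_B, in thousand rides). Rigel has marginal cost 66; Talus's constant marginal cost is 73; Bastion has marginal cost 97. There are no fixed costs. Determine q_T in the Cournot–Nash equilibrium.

Rigel's profit: π_R = (200 - 2Q)q_R - (66q_R). Setting ∂π_R/∂q_R = 0: 134 - 4q_R - 2(q_T + q_B) = 0.
Talus's first-order condition: 127 - 4q_T - 2(q_R + q_B) = 0.
Bastion's first-order condition: 103 - 4q_B - 2(q_R + q_T) = 0.
Adding the 3 first-order conditions: 364 − 8Q = 0, so Q = 91/2.
Back-substituting: q_R = (134 − 91)/2 = 43/2, q_T = (127 − 91)/2 = 18, q_B = (103 − 91)/2 = 6.

18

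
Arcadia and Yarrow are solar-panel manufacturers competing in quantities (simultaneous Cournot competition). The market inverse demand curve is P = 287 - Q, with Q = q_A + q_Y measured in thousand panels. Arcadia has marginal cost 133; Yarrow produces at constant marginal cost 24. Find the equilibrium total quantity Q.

Arcadia's profit: π_A = (287 - Q)q_A - (133q_A). Setting ∂π_A/∂q_A = 0: 154 - 2q_A - (q_Y) = 0.
Yarrow's profit: π_Y = (287 - Q)q_Y - (24q_Y). Setting ∂π_Y/∂q_Y = 0: 263 - 2q_Y - (q_A) = 0.
Best responses: q_A = (154 - q_Y)/2, q_Y = (263 - q_A)/2.
Substituting one into the other gives q_A = 15 and q_Y = 124.
Total output Q = 15 + 124 = 139.

139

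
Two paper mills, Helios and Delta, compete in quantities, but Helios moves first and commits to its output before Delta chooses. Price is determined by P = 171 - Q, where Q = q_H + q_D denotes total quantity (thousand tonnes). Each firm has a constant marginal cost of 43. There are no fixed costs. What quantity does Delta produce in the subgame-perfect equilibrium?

The follower Delta best-responds to any q_H: π_D = (171 - Q)q_D - 43q_D.
Follower FOC: 128 - q_H - 2q_D = 0, so q_D(q_H) = (128 - q_H)/2.
Helios substitutes q_D(q_H) into its own profit: π_H = q_H(171 - q_H - (128 - q_H)/2) - 43q_H = (107 - (1/2)q_H)q_H - 43q_H.
Leader FOC: 64 - q_H = 0, so q_H = 64.
Then q_D = (128 - 64)/2 = 32.

32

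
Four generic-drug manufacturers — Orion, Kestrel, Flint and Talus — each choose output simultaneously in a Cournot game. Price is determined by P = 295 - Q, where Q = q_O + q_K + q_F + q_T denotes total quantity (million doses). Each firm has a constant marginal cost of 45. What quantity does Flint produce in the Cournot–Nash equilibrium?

A representative firm's profit is π_i = q_i(295 - Q) - 45q_i.
Setting ∂π_i/∂q_i = 0 with rivals' quantities fixed: 250 - 2q_i - Σ_{j≠i} q_j = 0.
By symmetry each firm produces the same amount; substituting Σ_{j≠i} q_j = 3q_i yields q_i = 250/5 = 50.

50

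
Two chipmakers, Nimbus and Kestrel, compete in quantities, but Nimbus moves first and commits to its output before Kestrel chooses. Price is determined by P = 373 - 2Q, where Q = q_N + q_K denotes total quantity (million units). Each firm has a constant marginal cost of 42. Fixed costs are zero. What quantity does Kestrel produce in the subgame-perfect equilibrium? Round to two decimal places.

Solve by backward induction. Given q_N, the follower Kestrel maximises π_K = (373 - 2q_N - 2q_K)q_K - 42q_K.
∂π_K/∂q_K = 331 - 2q_N - 4q_K = 0 gives the reaction function q_K = (331 - 2q_N)/4.
Nimbus substitutes q_K(q_N) into its own profit: π_N = q_N(373 - 2q_N - (331 - 2q_N)/2) - 42q_N = (415/2 - q_N)q_N - 42q_N.
Leader FOC: 331/2 - 2q_N = 0, so q_N = 331/4.
Then q_K = (331 - 2·(331/4))/4 = 331/8.

41.38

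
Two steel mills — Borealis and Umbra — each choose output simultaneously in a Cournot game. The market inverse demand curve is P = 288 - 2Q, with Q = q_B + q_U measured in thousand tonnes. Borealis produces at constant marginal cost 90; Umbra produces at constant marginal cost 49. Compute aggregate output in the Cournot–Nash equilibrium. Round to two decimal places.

72.83

Borealis's profit: π_B = (288 - 2Q)q_B - (90q_B). Setting ∂π_B/∂q_B = 0: 198 - 4q_B - 2(q_U) = 0.
Umbra's first-order condition: 239 - 4q_U - 2(q_B) = 0.
Rearranging gives the reaction functions q_B = (198 - 2q_U)/4 and q_U = (239 - 2q_B)/4.
Solving the pair: q_B = 157/6, q_U = 140/3.
Total output Q = 157/6 + 140/3 = 437/6.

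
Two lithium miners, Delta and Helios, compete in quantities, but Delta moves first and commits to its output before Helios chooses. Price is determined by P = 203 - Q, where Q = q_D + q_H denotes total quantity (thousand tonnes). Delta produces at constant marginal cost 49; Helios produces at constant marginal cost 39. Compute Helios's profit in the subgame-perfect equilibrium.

2116

Solve by backward induction. Given q_D, the follower Helios maximises π_H = (203 - q_D - q_H)q_H - 39q_H.
Follower FOC: 164 - q_D - 2q_H = 0, so q_H(q_D) = (164 - q_D)/2.
The leader anticipates this reaction. Substituting into P = 203 - Q gives P = 121 - (1/2)q_D, so π_D = (121 - (1/2)q_D)q_D - 49q_D.
The leader's first-order condition 72 - q_D = 0 yields q_D = 72.
Then q_H = (164 - 72)/2 = 46.
Price P = 203 - 118 = 85.
Helios's profit: (85 - 39)·46 = 2116.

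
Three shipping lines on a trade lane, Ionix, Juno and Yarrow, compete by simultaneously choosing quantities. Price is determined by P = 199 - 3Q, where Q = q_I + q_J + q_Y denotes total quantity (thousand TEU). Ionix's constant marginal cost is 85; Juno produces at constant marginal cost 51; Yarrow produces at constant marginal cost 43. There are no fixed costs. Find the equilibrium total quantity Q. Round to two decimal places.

34.83

Ionix's profit: π_I = (199 - 3Q)q_I - (85q_I). Setting ∂π_I/∂q_I = 0: 114 - 6q_I - 3(q_J + q_Y) = 0.
Juno's first-order condition: 148 - 6q_J - 3(q_I + q_Y) = 0.
Yarrow's first-order condition: 156 - 6q_Y - 3(q_I + q_J) = 0.
Summing all 3 equations gives 418 − 12Q = 0, hence Q = 209/6.
Back-substituting: q_I = (114 − 209/2)/3 = 19/6, q_J = (148 − 209/2)/3 = 29/2, q_Y = (156 − 209/2)/3 = 103/6.
Total output Q = 19/6 + 29/2 + 103/6 = 209/6.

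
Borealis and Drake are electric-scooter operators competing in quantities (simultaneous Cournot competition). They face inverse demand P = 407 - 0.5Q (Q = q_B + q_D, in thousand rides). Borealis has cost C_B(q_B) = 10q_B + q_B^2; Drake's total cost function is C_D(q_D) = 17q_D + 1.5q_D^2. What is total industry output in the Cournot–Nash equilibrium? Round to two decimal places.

Borealis's profit: π_B = (407 - 0.5Q)q_B - (10q_B + q_B²). Setting ∂π_B/∂q_B = 0: 397 - 3q_B - (1/2)(q_D) = 0.
Drake's profit: π_D = (407 - 0.5Q)q_D - (17q_D + (3/2)q_D²). Setting ∂π_D/∂q_D = 0: 390 - 4q_D - (1/2)(q_B) = 0.
So q_B = (397 - (1/2)q_D)/3 and q_D = (390 - (1/2)q_B)/4.
Solving the pair: q_B = 118.5532, q_D = 82.6809.
Total output Q = 118.5532 + 82.6809 = 201.2340.

201.23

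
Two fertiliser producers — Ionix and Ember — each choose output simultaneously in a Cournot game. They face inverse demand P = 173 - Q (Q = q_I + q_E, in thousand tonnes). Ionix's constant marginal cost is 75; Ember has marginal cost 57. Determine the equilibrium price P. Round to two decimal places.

Ionix's profit: π_I = (173 - Q)q_I - (75q_I). Setting ∂π_I/∂q_I = 0: 98 - 2q_I - (q_E) = 0.
Ember's profit: π_E = (173 - Q)q_E - (57q_E). Setting ∂π_E/∂q_E = 0: 116 - 2q_E - (q_I) = 0.
So q_I = (98 - q_E)/2 and q_E = (116 - q_I)/2.
Solving the pair: q_I = 80/3, q_E = 134/3.
Total output Q = 214/3, so price P = 173 - 214/3 = 305/3.

101.67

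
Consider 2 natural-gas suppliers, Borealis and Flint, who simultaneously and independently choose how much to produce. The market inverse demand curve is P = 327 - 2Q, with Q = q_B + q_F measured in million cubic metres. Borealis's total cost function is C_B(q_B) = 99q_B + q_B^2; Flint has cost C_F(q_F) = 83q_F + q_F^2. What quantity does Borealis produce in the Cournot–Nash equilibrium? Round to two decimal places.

Borealis's profit: π_B = (327 - 2Q)q_B - (99q_B + q_B²). Setting ∂π_B/∂q_B = 0: 228 - 6q_B - 2(q_F) = 0.
Flint's first-order condition: 244 - 6q_F - 2(q_B) = 0.
Rearranging gives the reaction functions q_B = (228 - 2q_F)/6 and q_F = (244 - 2q_B)/6.
Substituting one into the other gives q_B = 55/2 and q_F = 63/2.

27.50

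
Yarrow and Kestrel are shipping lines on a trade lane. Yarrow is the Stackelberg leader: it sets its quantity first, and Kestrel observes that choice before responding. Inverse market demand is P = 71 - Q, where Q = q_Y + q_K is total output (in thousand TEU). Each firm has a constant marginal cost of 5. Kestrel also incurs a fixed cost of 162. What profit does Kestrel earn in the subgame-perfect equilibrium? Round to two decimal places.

Solve by backward induction. Given q_Y, the follower Kestrel maximises π_K = (71 - q_Y - q_K)q_K - 5q_K.
∂π_K/∂q_K = 66 - q_Y - 2q_K = 0 gives the reaction function q_K = (66 - q_Y)/2.
The leader anticipates this reaction. Substituting into P = 71 - Q gives P = 38 - (1/2)q_Y, so π_Y = (38 - (1/2)q_Y)q_Y - 5q_Y.
Leader FOC: 33 - q_Y = 0, so q_Y = 33.
Then q_K = (66 - 33)/2 = 33/2.
Price P = 71 - 99/2 = 43/2.
Kestrel's profit: (43/2 - 5)·(33/2) - 162 = 441/4.

110.25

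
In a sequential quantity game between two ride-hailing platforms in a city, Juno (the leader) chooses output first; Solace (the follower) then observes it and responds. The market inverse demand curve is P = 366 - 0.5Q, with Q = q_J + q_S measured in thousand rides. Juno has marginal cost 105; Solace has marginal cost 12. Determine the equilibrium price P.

The follower Solace best-responds to any q_J: π_S = (366 - 0.5Q)q_S - 12q_S.
Setting the follower's marginal profit to zero, 354 - (1/2)q_J - q_S = 0, i.e. q_S = (354 - (1/2)q_J).
The leader anticipates this reaction. Substituting into P = 366 - 0.5Q gives P = 189 - (1/4)q_J, so π_J = (189 - (1/4)q_J)q_J - 105q_J.
The leader's first-order condition 84 - (1/2)q_J = 0 yields q_J = 168.
Then q_S = (354 - (1/2)·168) = 270.
Total output Q = 438, so price P = 366 - (1/2)·438 = 147.

147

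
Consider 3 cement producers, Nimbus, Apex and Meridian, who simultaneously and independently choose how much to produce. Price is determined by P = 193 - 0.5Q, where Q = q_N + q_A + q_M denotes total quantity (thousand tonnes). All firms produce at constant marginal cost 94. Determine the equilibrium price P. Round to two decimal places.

118.75

A representative firm's profit is π_i = q_i(193 - 0.5Q) - 94q_i.
Setting ∂π_i/∂q_i = 0 with rivals' quantities fixed: 99 - q_i - (1/2)·Σ_{j≠i} q_j = 0.
By symmetry each firm produces the same amount; substituting Σ_{j≠i} q_j = 2q_i yields q_i = 99/2.
Total output Q = 297/2, so price P = 193 - (1/2)·(297/2) = 475/4.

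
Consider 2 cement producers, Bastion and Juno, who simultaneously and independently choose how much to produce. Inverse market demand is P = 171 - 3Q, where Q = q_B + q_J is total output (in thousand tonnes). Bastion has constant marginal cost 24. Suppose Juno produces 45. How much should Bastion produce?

2

With the rival's output fixed at 45, Bastion's profit is π_B = (171 - 3·45 - 3q_B)q_B - (24q_B) = (36 - 3q_B)q_B - (24q_B).
∂π_B/∂q_B = 12 - 6q_B = 0, so q_B = 2.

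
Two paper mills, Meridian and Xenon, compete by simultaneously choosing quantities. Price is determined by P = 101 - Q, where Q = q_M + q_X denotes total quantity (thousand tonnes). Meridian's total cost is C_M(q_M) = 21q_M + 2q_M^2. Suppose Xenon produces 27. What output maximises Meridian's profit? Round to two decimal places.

8.83

With the rival's output fixed at 27, Meridian's profit is π_M = (101 - 27 - q_M)q_M - (21q_M + 2q_M²) = (74 - q_M)q_M - (21q_M + 2q_M²).
∂π_M/∂q_M = 53 - 6q_M = 0, so q_M = 53/6.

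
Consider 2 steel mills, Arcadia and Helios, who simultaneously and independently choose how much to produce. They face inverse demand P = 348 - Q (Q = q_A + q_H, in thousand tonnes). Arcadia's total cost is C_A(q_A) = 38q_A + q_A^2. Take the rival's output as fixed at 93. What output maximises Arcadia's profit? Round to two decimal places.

54.25

With the rival's output fixed at 93, Arcadia's profit is π_A = (348 - 93 - q_A)q_A - (38q_A + q_A²) = (255 - q_A)q_A - (38q_A + q_A²).
∂π_A/∂q_A = 217 - 4q_A = 0, so q_A = 217/4.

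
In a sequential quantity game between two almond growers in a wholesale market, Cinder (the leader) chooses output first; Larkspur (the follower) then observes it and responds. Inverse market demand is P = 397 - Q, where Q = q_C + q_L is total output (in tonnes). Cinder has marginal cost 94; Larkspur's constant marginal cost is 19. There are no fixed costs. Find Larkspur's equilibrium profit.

The follower Larkspur best-responds to any q_C: π_L = (397 - Q)q_L - 19q_L.
Follower FOC: 378 - q_C - 2q_L = 0, so q_L(q_C) = (378 - q_C)/2.
The leader anticipates this reaction. Substituting into P = 397 - Q gives P = 208 - (1/2)q_C, so π_C = (208 - (1/2)q_C)q_C - 94q_C.
Leader FOC: 114 - q_C = 0, so q_C = 114.
Then q_L = (378 - 114)/2 = 132.
Price P = 397 - 246 = 151.
Larkspur's profit: (151 - 19)·132 = 17424.

17424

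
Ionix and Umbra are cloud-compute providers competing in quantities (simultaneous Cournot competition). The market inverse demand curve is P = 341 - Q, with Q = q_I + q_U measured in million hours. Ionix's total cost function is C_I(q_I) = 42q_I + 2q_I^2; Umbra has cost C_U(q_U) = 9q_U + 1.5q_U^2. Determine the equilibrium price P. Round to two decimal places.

Ionix's profit: π_I = (341 - Q)q_I - (42q_I + 2q_I²). Setting ∂π_I/∂q_I = 0: 299 - 6q_I - (q_U) = 0.
Umbra's profit: π_U = (341 - Q)q_U - (9q_U + (3/2)q_U²). Setting ∂π_U/∂q_U = 0: 332 - 5q_U - (q_I) = 0.
Best responses: q_I = (299 - q_U)/6, q_U = (332 - q_I)/5.
Substituting one into the other gives q_I = 1163/29 and q_U = 1693/29.
Total output Q = 98.4828, so price P = 341 - 98.4828 = 242.5172.

242.52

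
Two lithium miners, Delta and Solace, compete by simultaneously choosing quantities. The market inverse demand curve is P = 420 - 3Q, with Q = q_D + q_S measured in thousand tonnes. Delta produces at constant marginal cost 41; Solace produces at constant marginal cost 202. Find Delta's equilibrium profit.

10800

Delta's profit: π_D = (420 - 3Q)q_D - (41q_D). Setting ∂π_D/∂q_D = 0: 379 - 6q_D - 3(q_S) = 0.
Solace's first-order condition: 218 - 6q_S - 3(q_D) = 0.
Best responses: q_D = (379 - 3q_S)/6, q_S = (218 - 3q_D)/6.
Solving the pair: q_D = 60, q_S = 19/3.
Price P = 420 - 3·(199/3) = 221.
Delta's profit: (221 - 41)·60 = 10800.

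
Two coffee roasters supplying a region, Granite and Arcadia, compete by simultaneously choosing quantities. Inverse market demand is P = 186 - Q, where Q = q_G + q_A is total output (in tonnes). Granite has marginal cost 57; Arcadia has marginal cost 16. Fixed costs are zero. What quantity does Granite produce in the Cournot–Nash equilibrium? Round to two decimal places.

Granite's profit: π_G = (186 - Q)q_G - (57q_G). Setting ∂π_G/∂q_G = 0: 129 - 2q_G - (q_A) = 0.
Arcadia's first-order condition: 170 - 2q_A - (q_G) = 0.
So q_G = (129 - q_A)/2 and q_A = (170 - q_G)/2.
Solving the pair: q_G = 88/3, q_A = 211/3.

29.33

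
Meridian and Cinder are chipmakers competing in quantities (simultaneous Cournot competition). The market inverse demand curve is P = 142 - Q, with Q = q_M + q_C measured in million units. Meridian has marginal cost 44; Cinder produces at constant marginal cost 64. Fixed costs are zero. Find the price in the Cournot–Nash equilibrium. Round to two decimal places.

83.33

Meridian's profit: π_M = (142 - Q)q_M - (44q_M). Setting ∂π_M/∂q_M = 0: 98 - 2q_M - (q_C) = 0.
Cinder's first-order condition: 78 - 2q_C - (q_M) = 0.
Best responses: q_M = (98 - q_C)/2, q_C = (78 - q_M)/2.
Solving the pair: q_M = 118/3, q_C = 58/3.
Total output Q = 176/3, so price P = 142 - 176/3 = 250/3.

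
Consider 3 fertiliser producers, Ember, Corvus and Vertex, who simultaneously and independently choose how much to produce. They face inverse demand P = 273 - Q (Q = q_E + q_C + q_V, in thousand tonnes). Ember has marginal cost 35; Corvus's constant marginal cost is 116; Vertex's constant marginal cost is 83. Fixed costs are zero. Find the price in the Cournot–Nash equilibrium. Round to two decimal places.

Ember's profit: π_E = (273 - Q)q_E - (35q_E). Setting ∂π_E/∂q_E = 0: 238 - 2q_E - (q_C + q_V) = 0.
Corvus's profit: π_C = (273 - Q)q_C - (116q_C). Setting ∂π_C/∂q_C = 0: 157 - 2q_C - (q_E + q_V) = 0.
Vertex's profit: π_V = (273 - Q)q_V - (83q_V). Setting ∂π_V/∂q_V = 0: 190 - 2q_V - (q_E + q_C) = 0.
Summing all 3 equations gives 585 − 4Q = 0, hence Q = 585/4.
Back-substituting: q_E = (238 − 585/4) = 367/4, q_C = (157 − 585/4) = 43/4, q_V = (190 − 585/4) = 175/4.
Total output Q = 585/4, so price P = 273 - 585/4 = 507/4.

126.75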